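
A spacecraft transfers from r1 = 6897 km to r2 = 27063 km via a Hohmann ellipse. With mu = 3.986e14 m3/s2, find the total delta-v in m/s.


V1 = sqrt(mu/r1) = 7602.19 m/s
dV1 = V1*(sqrt(2*r2/(r1+r2)) - 1) = 1995.3 m/s
V2 = sqrt(mu/r2) = 3837.79 m/s
dV2 = V2*(1 - sqrt(2*r1/(r1+r2))) = 1391.87 m/s
Total dV = 3387 m/s

3387 m/s


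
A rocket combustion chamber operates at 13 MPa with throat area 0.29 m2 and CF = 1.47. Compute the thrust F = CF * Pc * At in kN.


F = 1.47 * 13e6 * 0.29 = 5.5419e+06 N = 5541.9 kN

5541.9 kN


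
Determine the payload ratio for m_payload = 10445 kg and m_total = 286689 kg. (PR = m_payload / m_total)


PR = 10445 / 286689 = 0.0364

0.0364


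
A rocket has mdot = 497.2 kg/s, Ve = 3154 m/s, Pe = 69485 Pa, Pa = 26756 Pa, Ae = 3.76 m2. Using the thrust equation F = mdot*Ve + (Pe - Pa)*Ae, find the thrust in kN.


F = 497.2 * 3154 + (69485 - 26756) * 3.76 = 1.7288e+06 N = 1728.8 kN

1728.8 kN


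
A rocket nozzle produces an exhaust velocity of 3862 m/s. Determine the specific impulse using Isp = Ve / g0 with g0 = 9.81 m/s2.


Isp = Ve / g0 = 3862 / 9.81 = 393.7 s

393.7 s


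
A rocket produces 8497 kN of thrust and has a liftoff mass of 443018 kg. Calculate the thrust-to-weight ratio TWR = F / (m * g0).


TWR = 8497000 / (443018 * 9.81) = 1.96

1.96


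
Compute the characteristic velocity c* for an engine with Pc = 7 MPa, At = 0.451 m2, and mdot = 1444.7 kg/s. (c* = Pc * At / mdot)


c* = 7e6 * 0.451 / 1444.7 = 2185 m/s

2185 m/s


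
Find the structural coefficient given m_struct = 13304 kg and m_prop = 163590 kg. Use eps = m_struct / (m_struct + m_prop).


eps = 13304 / (13304 + 163590) = 0.0752

0.0752


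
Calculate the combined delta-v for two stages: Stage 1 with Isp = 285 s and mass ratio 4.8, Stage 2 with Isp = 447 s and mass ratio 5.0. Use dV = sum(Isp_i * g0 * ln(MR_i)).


dV1 = 285 * 9.81 * ln(4.8) = 4385.6 m/s
dV2 = 447 * 9.81 * ln(5.0) = 7057.5 m/s
Total dV = 4385.6 + 7057.5 = 11443.1 m/s ~ 11443 m/s

11443 m/s


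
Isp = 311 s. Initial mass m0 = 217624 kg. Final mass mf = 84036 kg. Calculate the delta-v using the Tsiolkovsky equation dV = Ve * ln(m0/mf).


Ve = 311 * 9.81 = 3050.91 m/s
dV = 3050.91 * ln(217624/84036) = 2903 m/s

2903 m/s


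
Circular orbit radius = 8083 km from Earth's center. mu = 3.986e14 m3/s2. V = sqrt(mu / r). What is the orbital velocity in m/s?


V = sqrt(3.986e14 / 8083000) = 7022 m/s

7022 m/s


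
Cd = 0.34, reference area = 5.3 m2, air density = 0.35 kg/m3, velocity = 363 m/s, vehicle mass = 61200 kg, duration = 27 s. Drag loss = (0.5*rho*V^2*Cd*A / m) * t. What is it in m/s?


D = 0.5 * 0.35 * 363^2 * 0.34 * 5.3 = 41553.35 N
a = 41553.35 / 61200 = 0.679 m/s2
dV = 0.679 * 27 = 18.3 m/s

18.3 m/s


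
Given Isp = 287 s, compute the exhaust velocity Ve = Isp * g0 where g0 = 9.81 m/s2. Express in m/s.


Ve = Isp * g0 = 287 * 9.81 = 2815.5 m/s

2815.5 m/s


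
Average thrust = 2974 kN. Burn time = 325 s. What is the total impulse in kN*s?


It = 2974 * 325 = 966550 kN*s

966550 kN*s


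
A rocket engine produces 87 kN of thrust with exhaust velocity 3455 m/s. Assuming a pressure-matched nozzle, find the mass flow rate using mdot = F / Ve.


mdot = F / Ve = 87000 / 3455 = 25.2 kg/s

25.2 kg/s


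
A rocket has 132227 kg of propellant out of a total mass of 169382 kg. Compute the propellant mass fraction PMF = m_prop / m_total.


PMF = 132227 / 169382 = 0.781

0.781


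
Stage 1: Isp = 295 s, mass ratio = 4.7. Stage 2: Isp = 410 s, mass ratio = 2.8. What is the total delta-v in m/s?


dV1 = 295 * 9.81 * ln(4.7) = 4478.6 m/s
dV2 = 410 * 9.81 * ln(2.8) = 4141.2 m/s
Total dV = 4478.6 + 4141.2 = 8619.8 m/s ~ 8620 m/s

8620 m/s


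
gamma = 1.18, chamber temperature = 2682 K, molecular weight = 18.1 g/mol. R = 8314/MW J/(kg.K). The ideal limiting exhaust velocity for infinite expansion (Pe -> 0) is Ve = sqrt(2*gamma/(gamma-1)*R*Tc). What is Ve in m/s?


R = 8314 / 18.1 = 459.34 J/(kg.K)
Ve = sqrt(2 * 1.18 / (1.18 - 1) * 459.34 * 2682) = 4019 m/s

4019 m/s


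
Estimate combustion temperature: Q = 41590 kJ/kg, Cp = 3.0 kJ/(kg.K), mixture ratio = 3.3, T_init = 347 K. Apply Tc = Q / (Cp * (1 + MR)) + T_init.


Tc = 41590 / (3.0 * (1 + 3.3)) + 347 = 3571 K

3571 K


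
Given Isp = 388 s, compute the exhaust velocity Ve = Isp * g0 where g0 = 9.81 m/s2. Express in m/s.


Ve = Isp * g0 = 388 * 9.81 = 3806.3 m/s

3806.3 m/s


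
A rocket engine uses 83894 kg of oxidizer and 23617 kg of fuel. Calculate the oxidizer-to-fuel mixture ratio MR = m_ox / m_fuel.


MR = 83894 / 23617 = 3.55

3.55


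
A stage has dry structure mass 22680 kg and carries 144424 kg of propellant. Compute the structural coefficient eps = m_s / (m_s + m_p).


eps = 22680 / (22680 + 144424) = 0.1357

0.1357


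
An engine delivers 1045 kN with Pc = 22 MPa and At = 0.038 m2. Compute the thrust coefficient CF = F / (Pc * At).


CF = 1045000 / (22e6 * 0.038) = 1.25

1.25


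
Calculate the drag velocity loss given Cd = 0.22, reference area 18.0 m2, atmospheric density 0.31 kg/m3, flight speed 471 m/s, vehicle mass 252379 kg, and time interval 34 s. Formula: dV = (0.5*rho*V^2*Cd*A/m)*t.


D = 0.5 * 0.31 * 471^2 * 0.22 * 18.0 = 136166.01 N
a = 136166.01 / 252379 = 0.5395 m/s2
dV = 0.5395 * 34 = 18.3 m/s

18.3 m/s


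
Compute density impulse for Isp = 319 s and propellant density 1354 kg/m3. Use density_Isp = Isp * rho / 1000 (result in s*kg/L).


rho*Isp = 319 * 1354 / 1000 = 432 s*kg/L

432 s*kg/L


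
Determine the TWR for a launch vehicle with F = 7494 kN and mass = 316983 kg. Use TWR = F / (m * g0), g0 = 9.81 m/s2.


TWR = 7494000 / (316983 * 9.81) = 2.41

2.41


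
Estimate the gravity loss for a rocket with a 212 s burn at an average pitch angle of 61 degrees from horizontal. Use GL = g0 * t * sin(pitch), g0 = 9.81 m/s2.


GL = 9.81 * 212 * sin(61 deg) = 1819 m/s

1819 m/s


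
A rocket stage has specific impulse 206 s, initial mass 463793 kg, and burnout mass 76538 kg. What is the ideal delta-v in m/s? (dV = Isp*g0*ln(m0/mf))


Ve = 206 * 9.81 = 2020.86 m/s
dV = 2020.86 * ln(463793/76538) = 3641 m/s

3641 m/s


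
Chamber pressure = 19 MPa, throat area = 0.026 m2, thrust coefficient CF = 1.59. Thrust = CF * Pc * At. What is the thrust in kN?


F = 1.59 * 19e6 * 0.026 = 785460.0 N = 785.5 kN

785.5 kN


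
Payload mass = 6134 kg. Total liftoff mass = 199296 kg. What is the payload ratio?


PR = 6134 / 199296 = 0.0308

0.0308


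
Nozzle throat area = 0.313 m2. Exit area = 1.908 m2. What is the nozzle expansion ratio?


AR = 1.908 / 0.313 = 6.1

6.1


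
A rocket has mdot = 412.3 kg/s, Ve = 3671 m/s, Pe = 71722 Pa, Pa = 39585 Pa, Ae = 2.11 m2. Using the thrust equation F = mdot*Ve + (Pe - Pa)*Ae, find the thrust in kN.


F = 412.3 * 3671 + (71722 - 39585) * 2.11 = 1.5814e+06 N = 1581.4 kN

1581.4 kN


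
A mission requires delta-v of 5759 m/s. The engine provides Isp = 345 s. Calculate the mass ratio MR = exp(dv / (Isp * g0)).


Ve = 345 * 9.81 = 3384.45 m/s
MR = exp(5759 / 3384.45) = 5.483

5.483


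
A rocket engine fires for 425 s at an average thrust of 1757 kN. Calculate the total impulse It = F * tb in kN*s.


It = 1757 * 425 = 746725 kN*s

746725 kN*s


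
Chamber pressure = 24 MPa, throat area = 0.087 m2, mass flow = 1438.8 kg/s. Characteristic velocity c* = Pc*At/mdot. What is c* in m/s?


c* = 24e6 * 0.087 / 1438.8 = 1451 m/s

1451 m/s


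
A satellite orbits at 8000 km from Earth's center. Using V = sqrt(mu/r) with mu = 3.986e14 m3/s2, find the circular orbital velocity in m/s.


V = sqrt(3.986e14 / 8000000) = 7059 m/s

7059 m/s


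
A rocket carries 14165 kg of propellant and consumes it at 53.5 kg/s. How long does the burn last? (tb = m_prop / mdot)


tb = 14165 / 53.5 = 264.8 s

264.8 s


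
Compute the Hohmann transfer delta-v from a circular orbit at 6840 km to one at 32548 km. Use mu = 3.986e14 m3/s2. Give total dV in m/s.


V1 = sqrt(mu/r1) = 7633.8 m/s
dV1 = V1*(sqrt(2*r2/(r1+r2)) - 1) = 2179.97 m/s
V2 = sqrt(mu/r2) = 3499.5 m/s
dV2 = V2*(1 - sqrt(2*r1/(r1+r2))) = 1437.13 m/s
Total dV = 3617 m/s

3617 m/s


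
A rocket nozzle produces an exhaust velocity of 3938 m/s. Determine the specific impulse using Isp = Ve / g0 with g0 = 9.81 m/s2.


Isp = Ve / g0 = 3938 / 9.81 = 401.4 s

401.4 s


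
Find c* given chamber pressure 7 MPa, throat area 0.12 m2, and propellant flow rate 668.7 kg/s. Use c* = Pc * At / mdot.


c* = 7e6 * 0.12 / 668.7 = 1256 m/s

1256 m/s


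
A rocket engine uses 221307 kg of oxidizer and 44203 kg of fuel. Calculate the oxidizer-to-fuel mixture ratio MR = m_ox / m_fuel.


MR = 221307 / 44203 = 5.01

5.01


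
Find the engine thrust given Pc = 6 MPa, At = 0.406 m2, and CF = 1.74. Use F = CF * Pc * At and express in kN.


F = 1.74 * 6e6 * 0.406 = 4.2386e+06 N = 4238.6 kN

4238.6 kN


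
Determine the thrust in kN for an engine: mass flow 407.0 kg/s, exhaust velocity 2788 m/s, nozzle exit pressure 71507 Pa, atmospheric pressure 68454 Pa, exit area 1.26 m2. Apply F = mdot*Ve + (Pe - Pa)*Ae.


F = 407.0 * 2788 + (71507 - 68454) * 1.26 = 1.1386e+06 N = 1138.6 kN

1138.6 kN


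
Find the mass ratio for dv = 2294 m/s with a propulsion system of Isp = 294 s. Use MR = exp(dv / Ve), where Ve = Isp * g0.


Ve = 294 * 9.81 = 2884.14 m/s
MR = exp(2294 / 2884.14) = 2.215

2.215


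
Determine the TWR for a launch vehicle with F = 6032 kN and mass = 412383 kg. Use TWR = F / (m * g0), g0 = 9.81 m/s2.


TWR = 6032000 / (412383 * 9.81) = 1.49

1.49


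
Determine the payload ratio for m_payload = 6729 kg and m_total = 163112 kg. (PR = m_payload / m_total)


PR = 6729 / 163112 = 0.0413

0.0413


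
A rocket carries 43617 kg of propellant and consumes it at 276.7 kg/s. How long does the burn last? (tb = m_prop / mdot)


tb = 43617 / 276.7 = 157.6 s

157.6 s


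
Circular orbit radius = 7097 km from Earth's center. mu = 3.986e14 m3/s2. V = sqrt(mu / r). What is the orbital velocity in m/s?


V = sqrt(3.986e14 / 7097000) = 7494 m/s

7494 m/s


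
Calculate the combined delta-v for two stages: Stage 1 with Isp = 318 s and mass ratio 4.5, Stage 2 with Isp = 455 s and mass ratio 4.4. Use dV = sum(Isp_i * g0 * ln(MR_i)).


dV1 = 318 * 9.81 * ln(4.5) = 4692.1 m/s
dV2 = 455 * 9.81 * ln(4.4) = 6613.2 m/s
Total dV = 4692.1 + 6613.2 = 11305.3 m/s ~ 11305 m/s

11305 m/s


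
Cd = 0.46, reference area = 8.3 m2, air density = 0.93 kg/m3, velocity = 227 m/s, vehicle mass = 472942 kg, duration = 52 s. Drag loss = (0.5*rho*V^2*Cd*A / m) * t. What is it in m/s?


D = 0.5 * 0.93 * 227^2 * 0.46 * 8.3 = 91483.04 N
a = 91483.04 / 472942 = 0.1934 m/s2
dV = 0.1934 * 52 = 10.1 m/s

10.1 m/s


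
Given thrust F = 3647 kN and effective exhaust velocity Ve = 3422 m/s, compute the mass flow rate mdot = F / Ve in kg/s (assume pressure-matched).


mdot = F / Ve = 3647000 / 3422 = 1065.8 kg/s

1065.8 kg/s


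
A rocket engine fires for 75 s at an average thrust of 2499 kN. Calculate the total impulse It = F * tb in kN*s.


It = 2499 * 75 = 187425 kN*s

187425 kN*s


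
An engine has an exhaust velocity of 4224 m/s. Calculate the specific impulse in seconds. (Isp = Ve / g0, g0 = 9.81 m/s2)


Isp = Ve / g0 = 4224 / 9.81 = 430.6 s

430.6 s


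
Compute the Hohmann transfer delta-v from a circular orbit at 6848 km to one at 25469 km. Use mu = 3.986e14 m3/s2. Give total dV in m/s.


V1 = sqrt(mu/r1) = 7629.34 m/s
dV1 = V1*(sqrt(2*r2/(r1+r2)) - 1) = 1949.05 m/s
V2 = sqrt(mu/r2) = 3956.06 m/s
dV2 = V2*(1 - sqrt(2*r1/(r1+r2))) = 1380.66 m/s
Total dV = 3330 m/s

3330 m/s


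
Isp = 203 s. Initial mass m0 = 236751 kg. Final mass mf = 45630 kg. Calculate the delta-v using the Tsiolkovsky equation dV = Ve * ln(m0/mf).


Ve = 203 * 9.81 = 1991.43 m/s
dV = 1991.43 * ln(236751/45630) = 3279 m/s

3279 m/s


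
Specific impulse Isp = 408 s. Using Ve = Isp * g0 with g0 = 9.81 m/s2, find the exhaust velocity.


Ve = Isp * g0 = 408 * 9.81 = 4002.5 m/s

4002.5 m/s


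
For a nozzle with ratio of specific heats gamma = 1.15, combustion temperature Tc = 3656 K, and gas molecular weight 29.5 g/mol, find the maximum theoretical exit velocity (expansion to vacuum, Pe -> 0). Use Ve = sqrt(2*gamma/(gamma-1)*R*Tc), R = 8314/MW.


R = 8314 / 29.5 = 281.83 J/(kg.K)
Ve = sqrt(2 * 1.15 / (1.15 - 1) * 281.83 * 3656) = 3975 m/s

3975 m/s


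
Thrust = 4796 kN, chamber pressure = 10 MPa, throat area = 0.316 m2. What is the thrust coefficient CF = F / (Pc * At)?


CF = 4796000 / (10e6 * 0.316) = 1.52

1.52


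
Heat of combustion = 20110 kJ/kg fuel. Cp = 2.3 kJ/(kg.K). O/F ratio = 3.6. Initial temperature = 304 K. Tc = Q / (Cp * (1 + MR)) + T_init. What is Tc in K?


Tc = 20110 / (2.3 * (1 + 3.6)) + 304 = 2205 K

2205 K


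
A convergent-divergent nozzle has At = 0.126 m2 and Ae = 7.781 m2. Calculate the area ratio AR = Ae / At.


AR = 7.781 / 0.126 = 61.8

61.8


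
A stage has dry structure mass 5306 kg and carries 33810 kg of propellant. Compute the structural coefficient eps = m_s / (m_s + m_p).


eps = 5306 / (5306 + 33810) = 0.1356

0.1356


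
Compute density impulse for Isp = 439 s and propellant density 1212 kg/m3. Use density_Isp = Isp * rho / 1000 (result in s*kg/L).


rho*Isp = 439 * 1212 / 1000 = 532 s*kg/L

532 s*kg/L


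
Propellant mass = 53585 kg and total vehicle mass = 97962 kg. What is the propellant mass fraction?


PMF = 53585 / 97962 = 0.547

0.547


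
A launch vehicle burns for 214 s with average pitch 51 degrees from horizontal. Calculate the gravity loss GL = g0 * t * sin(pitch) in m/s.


GL = 9.81 * 214 * sin(51 deg) = 1631 m/s

1631 m/s


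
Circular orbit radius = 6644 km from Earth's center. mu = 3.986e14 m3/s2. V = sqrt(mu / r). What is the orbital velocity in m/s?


V = sqrt(3.986e14 / 6644000) = 7746 m/s

7746 m/s


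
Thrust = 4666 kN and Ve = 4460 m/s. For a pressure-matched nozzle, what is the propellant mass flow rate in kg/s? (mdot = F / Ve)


mdot = F / Ve = 4666000 / 4460 = 1046.2 kg/s

1046.2 kg/s


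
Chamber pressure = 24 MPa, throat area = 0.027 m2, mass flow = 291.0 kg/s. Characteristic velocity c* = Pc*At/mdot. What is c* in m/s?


c* = 24e6 * 0.027 / 291.0 = 2227 m/s

2227 m/s


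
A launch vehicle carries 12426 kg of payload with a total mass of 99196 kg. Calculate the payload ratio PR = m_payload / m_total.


PR = 12426 / 99196 = 0.1253

0.1253


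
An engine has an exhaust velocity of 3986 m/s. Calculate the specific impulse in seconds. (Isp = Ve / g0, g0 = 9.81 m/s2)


Isp = Ve / g0 = 3986 / 9.81 = 406.3 s

406.3 s


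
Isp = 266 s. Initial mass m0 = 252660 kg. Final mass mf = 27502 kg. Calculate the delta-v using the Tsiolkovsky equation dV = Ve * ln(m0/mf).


Ve = 266 * 9.81 = 2609.46 m/s
dV = 2609.46 * ln(252660/27502) = 5787 m/s

5787 m/s


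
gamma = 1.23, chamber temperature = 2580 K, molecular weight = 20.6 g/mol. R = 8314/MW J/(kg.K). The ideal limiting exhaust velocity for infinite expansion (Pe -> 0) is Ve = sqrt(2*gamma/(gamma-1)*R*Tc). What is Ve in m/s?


R = 8314 / 20.6 = 403.59 J/(kg.K)
Ve = sqrt(2 * 1.23 / (1.23 - 1) * 403.59 * 2580) = 3337 m/s

3337 m/s


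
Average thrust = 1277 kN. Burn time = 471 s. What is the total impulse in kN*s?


It = 1277 * 471 = 601467 kN*s

601467 kN*s


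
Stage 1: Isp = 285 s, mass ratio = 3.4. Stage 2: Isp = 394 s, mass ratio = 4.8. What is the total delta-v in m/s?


dV1 = 285 * 9.81 * ln(3.4) = 3421.5 m/s
dV2 = 394 * 9.81 * ln(4.8) = 6062.9 m/s
Total dV = 3421.5 + 6062.9 = 9484.4 m/s ~ 9484 m/s

9484 m/s


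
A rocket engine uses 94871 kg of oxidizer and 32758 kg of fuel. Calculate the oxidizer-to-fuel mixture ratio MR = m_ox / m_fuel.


MR = 94871 / 32758 = 2.9

2.9


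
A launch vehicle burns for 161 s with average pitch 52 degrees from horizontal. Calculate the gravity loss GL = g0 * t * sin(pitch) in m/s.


GL = 9.81 * 161 * sin(52 deg) = 1245 m/s

1245 m/s


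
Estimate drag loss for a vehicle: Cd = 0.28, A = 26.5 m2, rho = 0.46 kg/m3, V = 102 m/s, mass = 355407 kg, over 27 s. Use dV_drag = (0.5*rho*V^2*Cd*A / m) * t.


D = 0.5 * 0.46 * 102^2 * 0.28 * 26.5 = 17755.47 N
a = 17755.47 / 355407 = 0.05 m/s2
dV = 0.05 * 27 = 1.3 m/s

1.3 m/s


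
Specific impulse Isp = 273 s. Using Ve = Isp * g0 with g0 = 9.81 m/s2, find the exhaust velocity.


Ve = Isp * g0 = 273 * 9.81 = 2678.1 m/s

2678.1 m/s


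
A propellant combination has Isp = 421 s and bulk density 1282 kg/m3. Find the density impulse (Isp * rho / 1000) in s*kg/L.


rho*Isp = 421 * 1282 / 1000 = 540 s*kg/L

540 s*kg/L


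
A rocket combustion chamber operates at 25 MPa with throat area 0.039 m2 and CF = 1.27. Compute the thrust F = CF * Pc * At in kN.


F = 1.27 * 25e6 * 0.039 = 1.2382e+06 N = 1238.2 kN

1238.2 kN


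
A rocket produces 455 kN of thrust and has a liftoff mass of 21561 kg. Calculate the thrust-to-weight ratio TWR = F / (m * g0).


TWR = 455000 / (21561 * 9.81) = 2.15

2.15


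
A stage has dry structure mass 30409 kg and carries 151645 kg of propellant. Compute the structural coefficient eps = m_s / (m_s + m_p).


eps = 30409 / (30409 + 151645) = 0.167

0.167


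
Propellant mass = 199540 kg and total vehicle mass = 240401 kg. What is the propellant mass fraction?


PMF = 199540 / 240401 = 0.83

0.83


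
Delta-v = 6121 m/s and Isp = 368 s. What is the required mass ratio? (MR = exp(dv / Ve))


Ve = 368 * 9.81 = 3610.08 m/s
MR = exp(6121 / 3610.08) = 5.45

5.45


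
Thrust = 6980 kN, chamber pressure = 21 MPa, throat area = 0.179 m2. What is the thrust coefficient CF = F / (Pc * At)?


CF = 6980000 / (21e6 * 0.179) = 1.86

1.86


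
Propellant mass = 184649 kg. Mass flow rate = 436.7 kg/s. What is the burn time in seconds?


tb = 184649 / 436.7 = 422.8 s

422.8 s


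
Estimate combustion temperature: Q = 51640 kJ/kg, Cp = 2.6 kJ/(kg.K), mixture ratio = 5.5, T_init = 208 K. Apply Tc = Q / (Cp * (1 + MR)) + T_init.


Tc = 51640 / (2.6 * (1 + 5.5)) + 208 = 3264 K

3264 K


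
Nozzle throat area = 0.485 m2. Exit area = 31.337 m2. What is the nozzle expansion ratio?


AR = 31.337 / 0.485 = 64.6

64.6


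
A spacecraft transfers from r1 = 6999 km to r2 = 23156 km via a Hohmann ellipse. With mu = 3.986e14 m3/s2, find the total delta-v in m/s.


V1 = sqrt(mu/r1) = 7546.59 m/s
dV1 = V1*(sqrt(2*r2/(r1+r2)) - 1) = 1805.7 m/s
V2 = sqrt(mu/r2) = 4148.94 m/s
dV2 = V2*(1 - sqrt(2*r1/(r1+r2))) = 1322.17 m/s
Total dV = 3128 m/s

3128 m/s


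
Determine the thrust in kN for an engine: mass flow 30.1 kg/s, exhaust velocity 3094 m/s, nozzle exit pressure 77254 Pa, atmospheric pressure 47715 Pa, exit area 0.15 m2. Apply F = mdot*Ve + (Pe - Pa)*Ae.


F = 30.1 * 3094 + (77254 - 47715) * 0.15 = 97560.0 N = 97.6 kN

97.6 kN


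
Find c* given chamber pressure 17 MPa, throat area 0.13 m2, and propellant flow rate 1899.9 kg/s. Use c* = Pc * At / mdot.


c* = 17e6 * 0.13 / 1899.9 = 1163 m/s

1163 m/s


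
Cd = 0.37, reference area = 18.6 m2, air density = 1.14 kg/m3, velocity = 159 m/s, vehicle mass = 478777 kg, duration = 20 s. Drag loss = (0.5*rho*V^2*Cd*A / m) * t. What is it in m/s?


D = 0.5 * 1.14 * 159^2 * 0.37 * 18.6 = 99170.79 N
a = 99170.79 / 478777 = 0.2071 m/s2
dV = 0.2071 * 20 = 4.1 m/s

4.1 m/s


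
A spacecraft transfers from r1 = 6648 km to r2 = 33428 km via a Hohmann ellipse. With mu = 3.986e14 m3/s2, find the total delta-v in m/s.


V1 = sqrt(mu/r1) = 7743.25 m/s
dV1 = V1*(sqrt(2*r2/(r1+r2)) - 1) = 2257.93 m/s
V2 = sqrt(mu/r2) = 3453.13 m/s
dV2 = V2*(1 - sqrt(2*r1/(r1+r2))) = 1464.15 m/s
Total dV = 3722 m/s

3722 m/s


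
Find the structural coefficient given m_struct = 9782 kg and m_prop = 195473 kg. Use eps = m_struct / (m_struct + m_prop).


eps = 9782 / (9782 + 195473) = 0.0477

0.0477


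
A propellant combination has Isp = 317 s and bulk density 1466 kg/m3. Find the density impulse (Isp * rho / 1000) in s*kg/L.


rho*Isp = 317 * 1466 / 1000 = 465 s*kg/L

465 s*kg/L


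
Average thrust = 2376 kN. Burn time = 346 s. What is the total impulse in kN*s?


It = 2376 * 346 = 822096 kN*s

822096 kN*s


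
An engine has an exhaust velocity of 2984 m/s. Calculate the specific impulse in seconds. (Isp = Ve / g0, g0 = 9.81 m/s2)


Isp = Ve / g0 = 2984 / 9.81 = 304.2 s

304.2 s


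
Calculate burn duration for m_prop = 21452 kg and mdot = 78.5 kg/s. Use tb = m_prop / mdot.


tb = 21452 / 78.5 = 273.3 s

273.3 s


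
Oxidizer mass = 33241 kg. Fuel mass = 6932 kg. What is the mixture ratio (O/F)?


MR = 33241 / 6932 = 4.8

4.8


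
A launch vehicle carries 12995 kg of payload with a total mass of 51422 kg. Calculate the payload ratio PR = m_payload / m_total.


PR = 12995 / 51422 = 0.2527

0.2527


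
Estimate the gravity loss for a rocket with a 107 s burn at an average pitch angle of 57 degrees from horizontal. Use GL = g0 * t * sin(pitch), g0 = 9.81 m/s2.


GL = 9.81 * 107 * sin(57 deg) = 880 m/s

880 m/s


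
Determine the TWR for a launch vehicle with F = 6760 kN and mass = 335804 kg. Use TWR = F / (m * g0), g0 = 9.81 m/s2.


TWR = 6760000 / (335804 * 9.81) = 2.05

2.05


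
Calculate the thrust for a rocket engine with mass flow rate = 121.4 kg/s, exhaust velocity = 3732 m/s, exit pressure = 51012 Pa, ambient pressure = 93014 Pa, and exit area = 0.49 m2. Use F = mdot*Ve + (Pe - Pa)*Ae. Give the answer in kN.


F = 121.4 * 3732 + (51012 - 93014) * 0.49 = 432484.0 N = 432.5 kN

432.5 kN


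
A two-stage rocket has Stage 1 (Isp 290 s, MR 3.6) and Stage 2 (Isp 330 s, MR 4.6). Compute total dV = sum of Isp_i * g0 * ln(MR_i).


dV1 = 290 * 9.81 * ln(3.6) = 3644.1 m/s
dV2 = 330 * 9.81 * ln(4.6) = 4940.3 m/s
Total dV = 3644.1 + 4940.3 = 8584.4 m/s ~ 8584 m/s

8584 m/s


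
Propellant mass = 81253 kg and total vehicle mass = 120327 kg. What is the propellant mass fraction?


PMF = 81253 / 120327 = 0.675

0.675


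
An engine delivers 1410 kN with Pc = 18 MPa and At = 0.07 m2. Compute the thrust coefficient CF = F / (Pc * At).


CF = 1410000 / (18e6 * 0.07) = 1.12

1.12


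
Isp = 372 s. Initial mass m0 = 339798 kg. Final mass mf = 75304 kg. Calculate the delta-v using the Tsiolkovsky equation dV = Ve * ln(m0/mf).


Ve = 372 * 9.81 = 3649.32 m/s
dV = 3649.32 * ln(339798/75304) = 5499 m/s

5499 m/s


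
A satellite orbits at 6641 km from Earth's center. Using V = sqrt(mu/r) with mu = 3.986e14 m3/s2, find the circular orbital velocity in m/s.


V = sqrt(3.986e14 / 6641000) = 7747 m/s

7747 m/s


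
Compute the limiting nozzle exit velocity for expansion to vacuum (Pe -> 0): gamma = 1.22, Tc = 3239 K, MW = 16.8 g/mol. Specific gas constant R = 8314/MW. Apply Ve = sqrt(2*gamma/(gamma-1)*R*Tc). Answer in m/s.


R = 8314 / 16.8 = 494.88 J/(kg.K)
Ve = sqrt(2 * 1.22 / (1.22 - 1) * 494.88 * 3239) = 4216 m/s

4216 m/s


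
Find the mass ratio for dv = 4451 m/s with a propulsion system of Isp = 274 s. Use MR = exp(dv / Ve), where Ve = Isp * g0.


Ve = 274 * 9.81 = 2687.94 m/s
MR = exp(4451 / 2687.94) = 5.238

5.238


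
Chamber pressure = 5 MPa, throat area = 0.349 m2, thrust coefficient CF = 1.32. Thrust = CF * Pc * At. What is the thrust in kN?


F = 1.32 * 5e6 * 0.349 = 2.3034e+06 N = 2303.4 kN

2303.4 kN


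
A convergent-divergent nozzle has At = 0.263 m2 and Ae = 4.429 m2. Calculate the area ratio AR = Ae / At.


AR = 4.429 / 0.263 = 16.8

16.8


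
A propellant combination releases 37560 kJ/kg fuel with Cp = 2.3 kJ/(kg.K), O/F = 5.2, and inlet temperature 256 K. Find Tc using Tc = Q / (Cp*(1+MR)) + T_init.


Tc = 37560 / (2.3 * (1 + 5.2)) + 256 = 2890 K

2890 K


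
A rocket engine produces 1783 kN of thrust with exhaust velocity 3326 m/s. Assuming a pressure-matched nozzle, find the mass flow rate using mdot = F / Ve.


mdot = F / Ve = 1783000 / 3326 = 536.1 kg/s

536.1 kg/s


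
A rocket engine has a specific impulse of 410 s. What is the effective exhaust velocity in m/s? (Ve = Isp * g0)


Ve = Isp * g0 = 410 * 9.81 = 4022.1 m/s

4022.1 m/s


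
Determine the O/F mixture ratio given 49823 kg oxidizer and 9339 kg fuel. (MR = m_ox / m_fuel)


MR = 49823 / 9339 = 5.33

5.33


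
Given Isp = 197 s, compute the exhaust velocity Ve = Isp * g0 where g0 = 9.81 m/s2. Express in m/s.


Ve = Isp * g0 = 197 * 9.81 = 1932.6 m/s

1932.6 m/s


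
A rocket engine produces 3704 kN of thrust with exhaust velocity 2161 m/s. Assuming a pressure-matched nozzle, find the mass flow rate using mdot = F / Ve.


mdot = F / Ve = 3704000 / 2161 = 1714.0 kg/s

1714.0 kg/s


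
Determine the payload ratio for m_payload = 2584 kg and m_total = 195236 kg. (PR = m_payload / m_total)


PR = 2584 / 195236 = 0.0132

0.0132


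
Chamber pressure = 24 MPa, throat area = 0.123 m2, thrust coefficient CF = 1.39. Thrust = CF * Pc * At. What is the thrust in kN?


F = 1.39 * 24e6 * 0.123 = 4.1033e+06 N = 4103.3 kN

4103.3 kN


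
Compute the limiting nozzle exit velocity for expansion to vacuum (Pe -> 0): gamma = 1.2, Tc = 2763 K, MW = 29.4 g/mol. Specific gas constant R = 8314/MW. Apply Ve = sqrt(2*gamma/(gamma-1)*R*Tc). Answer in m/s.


R = 8314 / 29.4 = 282.79 J/(kg.K)
Ve = sqrt(2 * 1.2 / (1.2 - 1) * 282.79 * 2763) = 3062 m/s

3062 m/s


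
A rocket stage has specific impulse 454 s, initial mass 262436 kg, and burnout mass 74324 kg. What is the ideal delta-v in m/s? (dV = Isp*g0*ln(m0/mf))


Ve = 454 * 9.81 = 4453.74 m/s
dV = 4453.74 * ln(262436/74324) = 5619 m/s

5619 m/s


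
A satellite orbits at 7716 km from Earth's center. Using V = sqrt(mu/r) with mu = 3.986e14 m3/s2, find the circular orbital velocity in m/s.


V = sqrt(3.986e14 / 7716000) = 7187 m/s

7187 m/s


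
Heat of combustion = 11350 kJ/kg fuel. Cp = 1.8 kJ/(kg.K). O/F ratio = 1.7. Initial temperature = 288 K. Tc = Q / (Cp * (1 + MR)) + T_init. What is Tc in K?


Tc = 11350 / (1.8 * (1 + 1.7)) + 288 = 2623 K

2623 K


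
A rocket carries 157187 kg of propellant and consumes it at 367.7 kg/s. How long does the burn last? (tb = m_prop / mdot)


tb = 157187 / 367.7 = 427.5 s

427.5 s


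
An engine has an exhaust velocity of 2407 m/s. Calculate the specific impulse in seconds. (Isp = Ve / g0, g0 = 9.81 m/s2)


Isp = Ve / g0 = 2407 / 9.81 = 245.4 s

245.4 s


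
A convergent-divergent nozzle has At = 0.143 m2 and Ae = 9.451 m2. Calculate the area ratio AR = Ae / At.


AR = 9.451 / 0.143 = 66.1

66.1


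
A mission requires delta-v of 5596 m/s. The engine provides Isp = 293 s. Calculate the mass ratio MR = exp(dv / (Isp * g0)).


Ve = 293 * 9.81 = 2874.33 m/s
MR = exp(5596 / 2874.33) = 7.007

7.007


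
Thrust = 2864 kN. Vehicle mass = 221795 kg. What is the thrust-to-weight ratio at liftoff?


TWR = 2864000 / (221795 * 9.81) = 1.32

1.32


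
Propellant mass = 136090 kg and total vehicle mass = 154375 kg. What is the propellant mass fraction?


PMF = 136090 / 154375 = 0.882

0.882


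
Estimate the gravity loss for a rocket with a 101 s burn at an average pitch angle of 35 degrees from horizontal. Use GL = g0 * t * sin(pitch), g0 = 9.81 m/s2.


GL = 9.81 * 101 * sin(35 deg) = 568 m/s

568 m/s


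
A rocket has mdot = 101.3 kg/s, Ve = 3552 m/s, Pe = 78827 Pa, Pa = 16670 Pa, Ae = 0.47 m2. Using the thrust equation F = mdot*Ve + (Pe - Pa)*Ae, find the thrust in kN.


F = 101.3 * 3552 + (78827 - 16670) * 0.47 = 389031.0 N = 389.0 kN

389.0 kN


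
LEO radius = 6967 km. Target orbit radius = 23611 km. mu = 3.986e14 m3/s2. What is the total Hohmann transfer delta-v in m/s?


V1 = sqrt(mu/r1) = 7563.9 m/s
dV1 = V1*(sqrt(2*r2/(r1+r2)) - 1) = 1835.79 m/s
V2 = sqrt(mu/r2) = 4108.77 m/s
dV2 = V2*(1 - sqrt(2*r1/(r1+r2))) = 1335.16 m/s
Total dV = 3171 m/s

3171 m/s


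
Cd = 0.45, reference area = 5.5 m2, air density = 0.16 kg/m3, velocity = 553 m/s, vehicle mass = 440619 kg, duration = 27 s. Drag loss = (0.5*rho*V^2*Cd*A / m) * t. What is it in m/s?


D = 0.5 * 0.16 * 553^2 * 0.45 * 5.5 = 60550.18 N
a = 60550.18 / 440619 = 0.1374 m/s2
dV = 0.1374 * 27 = 3.7 m/s

3.7 m/s


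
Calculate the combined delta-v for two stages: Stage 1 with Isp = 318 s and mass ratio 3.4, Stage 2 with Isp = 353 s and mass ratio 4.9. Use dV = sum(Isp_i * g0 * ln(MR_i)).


dV1 = 318 * 9.81 * ln(3.4) = 3817.7 m/s
dV2 = 353 * 9.81 * ln(4.9) = 5503.4 m/s
Total dV = 3817.7 + 5503.4 = 9321.1 m/s ~ 9321 m/s

9321 m/s


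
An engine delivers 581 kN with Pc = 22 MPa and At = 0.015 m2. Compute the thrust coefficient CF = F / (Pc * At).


CF = 581000 / (22e6 * 0.015) = 1.76

1.76


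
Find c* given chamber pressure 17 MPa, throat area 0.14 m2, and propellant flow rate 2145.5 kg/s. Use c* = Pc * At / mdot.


c* = 17e6 * 0.14 / 2145.5 = 1109 m/s

1109 m/s


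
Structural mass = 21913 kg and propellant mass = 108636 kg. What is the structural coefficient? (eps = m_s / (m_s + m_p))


eps = 21913 / (21913 + 108636) = 0.1679

0.1679


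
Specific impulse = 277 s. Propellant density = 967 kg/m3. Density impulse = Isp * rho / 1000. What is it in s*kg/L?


rho*Isp = 277 * 967 / 1000 = 268 s*kg/L

268 s*kg/L


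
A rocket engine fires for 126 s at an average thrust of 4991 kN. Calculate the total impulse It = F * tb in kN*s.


It = 4991 * 126 = 628866 kN*s

628866 kN*s


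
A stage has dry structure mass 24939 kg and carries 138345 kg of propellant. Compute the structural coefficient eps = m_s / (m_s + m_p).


eps = 24939 / (24939 + 138345) = 0.1527

0.1527


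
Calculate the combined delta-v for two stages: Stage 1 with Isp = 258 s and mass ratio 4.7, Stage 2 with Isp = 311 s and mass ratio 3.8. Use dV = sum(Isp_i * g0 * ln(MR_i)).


dV1 = 258 * 9.81 * ln(4.7) = 3916.8 m/s
dV2 = 311 * 9.81 * ln(3.8) = 4073.0 m/s
Total dV = 3916.8 + 4073.0 = 7989.8 m/s ~ 7990 m/s

7990 m/s


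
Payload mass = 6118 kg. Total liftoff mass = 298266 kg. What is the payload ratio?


PR = 6118 / 298266 = 0.0205

0.0205


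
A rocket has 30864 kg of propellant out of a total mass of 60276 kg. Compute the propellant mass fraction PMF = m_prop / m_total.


PMF = 30864 / 60276 = 0.512

0.512


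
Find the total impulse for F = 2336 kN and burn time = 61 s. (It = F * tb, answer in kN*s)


It = 2336 * 61 = 142496 kN*s

142496 kN*s


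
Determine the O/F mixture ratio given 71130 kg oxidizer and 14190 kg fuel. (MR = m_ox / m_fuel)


MR = 71130 / 14190 = 5.01

5.01


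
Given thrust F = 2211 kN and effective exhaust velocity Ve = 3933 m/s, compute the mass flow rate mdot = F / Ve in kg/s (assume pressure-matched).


mdot = F / Ve = 2211000 / 3933 = 562.2 kg/s

562.2 kg/s


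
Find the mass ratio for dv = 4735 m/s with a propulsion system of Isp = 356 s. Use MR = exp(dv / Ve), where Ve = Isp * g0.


Ve = 356 * 9.81 = 3492.36 m/s
MR = exp(4735 / 3492.36) = 3.88

3.88


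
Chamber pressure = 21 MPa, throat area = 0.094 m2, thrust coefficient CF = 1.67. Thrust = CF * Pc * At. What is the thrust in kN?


F = 1.67 * 21e6 * 0.094 = 3.2966e+06 N = 3296.6 kN

3296.6 kN


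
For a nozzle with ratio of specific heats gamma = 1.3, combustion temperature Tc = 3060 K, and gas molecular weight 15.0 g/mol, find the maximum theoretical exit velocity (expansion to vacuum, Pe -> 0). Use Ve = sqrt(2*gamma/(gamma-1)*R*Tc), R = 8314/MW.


R = 8314 / 15.0 = 554.27 J/(kg.K)
Ve = sqrt(2 * 1.3 / (1.3 - 1) * 554.27 * 3060) = 3834 m/s

3834 m/s


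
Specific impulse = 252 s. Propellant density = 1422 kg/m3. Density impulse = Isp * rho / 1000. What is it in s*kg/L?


rho*Isp = 252 * 1422 / 1000 = 358 s*kg/L

358 s*kg/L


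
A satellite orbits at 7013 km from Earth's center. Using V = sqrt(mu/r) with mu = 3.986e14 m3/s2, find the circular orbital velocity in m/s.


V = sqrt(3.986e14 / 7013000) = 7539 m/s

7539 m/s


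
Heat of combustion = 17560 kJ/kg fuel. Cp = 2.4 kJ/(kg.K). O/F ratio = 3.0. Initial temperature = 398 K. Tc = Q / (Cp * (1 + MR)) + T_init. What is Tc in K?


Tc = 17560 / (2.4 * (1 + 3.0)) + 398 = 2227 K

2227 K


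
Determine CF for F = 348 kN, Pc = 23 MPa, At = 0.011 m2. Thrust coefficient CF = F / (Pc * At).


CF = 348000 / (23e6 * 0.011) = 1.38

1.38


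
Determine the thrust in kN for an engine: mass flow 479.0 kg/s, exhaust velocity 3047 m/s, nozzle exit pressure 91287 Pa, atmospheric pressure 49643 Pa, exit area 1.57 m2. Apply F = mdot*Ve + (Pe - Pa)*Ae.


F = 479.0 * 3047 + (91287 - 49643) * 1.57 = 1.5249e+06 N = 1524.9 kN

1524.9 kN


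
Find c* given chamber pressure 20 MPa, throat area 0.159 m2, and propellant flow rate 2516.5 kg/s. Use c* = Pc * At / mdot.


c* = 20e6 * 0.159 / 2516.5 = 1264 m/s

1264 m/s


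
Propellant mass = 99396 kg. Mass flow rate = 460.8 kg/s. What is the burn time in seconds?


tb = 99396 / 460.8 = 215.7 s

215.7 s


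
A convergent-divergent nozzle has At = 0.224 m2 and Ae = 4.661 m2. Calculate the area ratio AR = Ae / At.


AR = 4.661 / 0.224 = 20.8

20.8


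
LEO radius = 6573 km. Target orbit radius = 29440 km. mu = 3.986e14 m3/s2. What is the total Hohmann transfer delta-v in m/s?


V1 = sqrt(mu/r1) = 7787.3 m/s
dV1 = V1*(sqrt(2*r2/(r1+r2)) - 1) = 2169.99 m/s
V2 = sqrt(mu/r2) = 3679.59 m/s
dV2 = V2*(1 - sqrt(2*r1/(r1+r2))) = 1456.45 m/s
Total dV = 3626 m/s

3626 m/s


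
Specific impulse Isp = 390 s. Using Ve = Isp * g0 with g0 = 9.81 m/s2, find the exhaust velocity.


Ve = Isp * g0 = 390 * 9.81 = 3825.9 m/s

3825.9 m/s


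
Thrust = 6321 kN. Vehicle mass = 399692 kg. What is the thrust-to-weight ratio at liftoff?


TWR = 6321000 / (399692 * 9.81) = 1.61

1.61


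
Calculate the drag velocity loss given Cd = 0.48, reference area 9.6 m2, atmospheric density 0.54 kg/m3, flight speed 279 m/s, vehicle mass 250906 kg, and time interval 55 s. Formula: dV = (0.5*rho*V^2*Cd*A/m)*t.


D = 0.5 * 0.54 * 279^2 * 0.48 * 9.6 = 96846.66 N
a = 96846.66 / 250906 = 0.386 m/s2
dV = 0.386 * 55 = 21.2 m/s

21.2 m/s


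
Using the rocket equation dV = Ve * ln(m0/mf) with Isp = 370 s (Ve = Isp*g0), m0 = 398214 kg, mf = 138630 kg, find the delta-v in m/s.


Ve = 370 * 9.81 = 3629.7 m/s
dV = 3629.7 * ln(398214/138630) = 3830 m/s

3830 m/s


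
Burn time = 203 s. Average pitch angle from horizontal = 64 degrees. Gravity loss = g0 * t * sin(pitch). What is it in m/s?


GL = 9.81 * 203 * sin(64 deg) = 1790 m/s

1790 m/s


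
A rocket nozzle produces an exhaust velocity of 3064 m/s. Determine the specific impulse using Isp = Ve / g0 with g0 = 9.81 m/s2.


Isp = Ve / g0 = 3064 / 9.81 = 312.3 s

312.3 s


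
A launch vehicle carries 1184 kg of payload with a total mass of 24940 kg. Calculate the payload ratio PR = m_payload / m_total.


PR = 1184 / 24940 = 0.0475

0.0475


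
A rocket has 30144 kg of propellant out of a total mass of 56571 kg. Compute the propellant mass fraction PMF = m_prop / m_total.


PMF = 30144 / 56571 = 0.533

0.533


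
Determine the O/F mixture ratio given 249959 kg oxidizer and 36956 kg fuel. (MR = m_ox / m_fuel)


MR = 249959 / 36956 = 6.76

6.76


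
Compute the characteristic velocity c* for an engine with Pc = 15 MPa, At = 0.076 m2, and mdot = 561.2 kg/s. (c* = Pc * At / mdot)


c* = 15e6 * 0.076 / 561.2 = 2031 m/s

2031 m/s


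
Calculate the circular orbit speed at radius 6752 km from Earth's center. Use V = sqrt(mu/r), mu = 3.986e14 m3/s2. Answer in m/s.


V = sqrt(3.986e14 / 6752000) = 7683 m/s

7683 m/s


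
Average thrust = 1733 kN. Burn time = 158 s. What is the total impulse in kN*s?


It = 1733 * 158 = 273814 kN*s

273814 kN*s


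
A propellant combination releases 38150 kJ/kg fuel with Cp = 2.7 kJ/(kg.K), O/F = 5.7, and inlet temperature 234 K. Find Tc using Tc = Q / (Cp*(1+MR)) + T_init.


Tc = 38150 / (2.7 * (1 + 5.7)) + 234 = 2343 K

2343 K


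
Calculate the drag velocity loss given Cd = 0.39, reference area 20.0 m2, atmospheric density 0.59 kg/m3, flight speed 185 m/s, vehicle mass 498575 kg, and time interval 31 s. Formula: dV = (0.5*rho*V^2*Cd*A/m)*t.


D = 0.5 * 0.59 * 185^2 * 0.39 * 20.0 = 78751.73 N
a = 78751.73 / 498575 = 0.158 m/s2
dV = 0.158 * 31 = 4.9 m/s

4.9 m/s


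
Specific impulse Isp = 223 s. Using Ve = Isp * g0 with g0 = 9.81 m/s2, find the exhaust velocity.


Ve = Isp * g0 = 223 * 9.81 = 2187.6 m/s

2187.6 m/s


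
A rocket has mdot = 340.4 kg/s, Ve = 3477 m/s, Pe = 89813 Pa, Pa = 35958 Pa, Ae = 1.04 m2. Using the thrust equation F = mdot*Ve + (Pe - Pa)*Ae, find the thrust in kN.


F = 340.4 * 3477 + (89813 - 35958) * 1.04 = 1.2396e+06 N = 1239.6 kN

1239.6 kN


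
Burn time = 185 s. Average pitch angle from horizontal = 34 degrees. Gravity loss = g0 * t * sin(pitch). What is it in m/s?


GL = 9.81 * 185 * sin(34 deg) = 1015 m/s

1015 m/s


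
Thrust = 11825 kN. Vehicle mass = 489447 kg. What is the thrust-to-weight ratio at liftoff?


TWR = 11825000 / (489447 * 9.81) = 2.46

2.46


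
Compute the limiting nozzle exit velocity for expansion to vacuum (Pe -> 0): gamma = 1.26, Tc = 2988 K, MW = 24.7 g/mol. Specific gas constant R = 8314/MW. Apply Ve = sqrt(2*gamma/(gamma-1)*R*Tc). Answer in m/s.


R = 8314 / 24.7 = 336.6 J/(kg.K)
Ve = sqrt(2 * 1.26 / (1.26 - 1) * 336.6 * 2988) = 3122 m/s

3122 m/s


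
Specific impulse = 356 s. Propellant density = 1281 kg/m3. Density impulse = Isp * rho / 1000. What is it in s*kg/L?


rho*Isp = 356 * 1281 / 1000 = 456 s*kg/L

456 s*kg/L


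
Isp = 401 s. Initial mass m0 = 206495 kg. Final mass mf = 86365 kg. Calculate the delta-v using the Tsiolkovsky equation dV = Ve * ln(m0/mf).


Ve = 401 * 9.81 = 3933.81 m/s
dV = 3933.81 * ln(206495/86365) = 3429 m/s

3429 m/s


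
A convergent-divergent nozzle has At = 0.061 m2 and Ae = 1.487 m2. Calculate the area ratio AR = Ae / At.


AR = 1.487 / 0.061 = 24.4

24.4


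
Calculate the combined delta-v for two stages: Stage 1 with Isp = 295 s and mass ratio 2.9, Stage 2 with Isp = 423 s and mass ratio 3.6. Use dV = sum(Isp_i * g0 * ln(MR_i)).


dV1 = 295 * 9.81 * ln(2.9) = 3081.2 m/s
dV2 = 423 * 9.81 * ln(3.6) = 5315.4 m/s
Total dV = 3081.2 + 5315.4 = 8396.6 m/s ~ 8397 m/s

8397 m/s


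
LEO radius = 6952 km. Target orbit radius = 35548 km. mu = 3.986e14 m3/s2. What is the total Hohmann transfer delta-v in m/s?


V1 = sqrt(mu/r1) = 7572.06 m/s
dV1 = V1*(sqrt(2*r2/(r1+r2)) - 1) = 2221.53 m/s
V2 = sqrt(mu/r2) = 3348.58 m/s
dV2 = V2*(1 - sqrt(2*r1/(r1+r2))) = 1433.28 m/s
Total dV = 3655 m/s

3655 m/s


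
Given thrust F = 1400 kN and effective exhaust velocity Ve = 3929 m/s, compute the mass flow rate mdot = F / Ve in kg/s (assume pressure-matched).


mdot = F / Ve = 1400000 / 3929 = 356.3 kg/s

356.3 kg/s


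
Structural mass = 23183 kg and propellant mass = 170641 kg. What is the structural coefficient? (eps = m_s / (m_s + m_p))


eps = 23183 / (23183 + 170641) = 0.1196

0.1196


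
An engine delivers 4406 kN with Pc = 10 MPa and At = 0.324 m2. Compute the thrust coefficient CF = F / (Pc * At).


CF = 4406000 / (10e6 * 0.324) = 1.36

1.36


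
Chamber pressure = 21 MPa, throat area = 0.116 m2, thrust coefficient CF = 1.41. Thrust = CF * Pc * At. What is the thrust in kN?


F = 1.41 * 21e6 * 0.116 = 3.4348e+06 N = 3434.8 kN

3434.8 kN


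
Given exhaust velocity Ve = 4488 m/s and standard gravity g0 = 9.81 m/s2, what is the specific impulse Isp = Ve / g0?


Isp = Ve / g0 = 4488 / 9.81 = 457.5 s

457.5 s


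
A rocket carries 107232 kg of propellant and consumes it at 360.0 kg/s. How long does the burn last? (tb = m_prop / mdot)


tb = 107232 / 360.0 = 297.9 s

297.9 s
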